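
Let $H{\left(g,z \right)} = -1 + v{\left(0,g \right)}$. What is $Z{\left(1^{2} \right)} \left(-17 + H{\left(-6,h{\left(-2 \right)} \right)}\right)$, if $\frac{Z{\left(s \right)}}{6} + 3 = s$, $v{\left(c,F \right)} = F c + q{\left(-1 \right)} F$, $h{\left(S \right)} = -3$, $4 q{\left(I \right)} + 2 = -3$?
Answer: $126$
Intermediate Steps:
$q{\left(I \right)} = - \frac{5}{4}$ ($q{\left(I \right)} = - \frac{1}{2} + \frac{1}{4} \left(-3\right) = - \frac{1}{2} - \frac{3}{4} = - \frac{5}{4}$)
$v{\left(c,F \right)} = - \frac{5 F}{4} + F c$ ($v{\left(c,F \right)} = F c - \frac{5 F}{4} = - \frac{5 F}{4} + F c$)
$Z{\left(s \right)} = -18 + 6 s$
$H{\left(g,z \right)} = -1 - \frac{5 g}{4}$ ($H{\left(g,z \right)} = -1 + \frac{g \left(-5 + 4 \cdot 0\right)}{4} = -1 + \frac{g \left(-5 + 0\right)}{4} = -1 + \frac{1}{4} g \left(-5\right) = -1 - \frac{5 g}{4}$)
$Z{\left(1^{2} \right)} \left(-17 + H{\left(-6,h{\left(-2 \right)} \right)}\right) = \left(-18 + 6 \cdot 1^{2}\right) \left(-17 - - \frac{13}{2}\right) = \left(-18 + 6 \cdot 1\right) \left(-17 + \left(-1 + \frac{15}{2}\right)\right) = \left(-18 + 6\right) \left(-17 + \frac{13}{2}\right) = \left(-12\right) \left(- \frac{21}{2}\right) = 126$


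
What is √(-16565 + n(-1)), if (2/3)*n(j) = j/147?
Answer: I*√3246742/14 ≈ 128.71*I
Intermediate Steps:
n(j) = j/98 (n(j) = 3*(j/147)/2 = j/98)
√(-16565 + n(-1)) = √(-16565 + (1/98)*(-1)) = √(-16565 - 1/98) = √(-1623371/98) = I*√3246742/14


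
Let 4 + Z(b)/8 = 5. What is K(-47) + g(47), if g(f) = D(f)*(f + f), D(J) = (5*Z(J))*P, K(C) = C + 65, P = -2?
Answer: -7502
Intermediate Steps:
Z(b) = 8 (Z(b) = -32 + 8*5 = -32 + 40 = 8)
K(C) = 65 + C
D(J) = -80 (D(J) = (5*8)*(-2) = 40*(-2) = -80)
g(f) = -160*f (g(f) = -80*(f + f) = -160*f)
K(-47) + g(47) = (65 - 47) - 160*47 = 18 - 7520 = -7502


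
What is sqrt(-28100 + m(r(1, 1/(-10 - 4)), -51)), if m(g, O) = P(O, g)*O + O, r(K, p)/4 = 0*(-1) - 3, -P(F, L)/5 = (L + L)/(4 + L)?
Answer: I*sqrt(27386) ≈ 165.49*I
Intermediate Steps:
P(F, L) = -10*L/(4 + L) (P(F, L) = -5*(L + L)/(4 + L) = -5*2*L/(4 + L) = -10*L/(4 + L))
r(K, p) = -12 (r(K, p) = 4*(0*(-1) - 3) = 4*(0 - 3) = 4*(-3) = -12)
m(g, O) = O - 10*O*g/(4 + g) (m(g, O) = (-10*g/(4 + g))*O + O = -10*O*g/(4 + g) + O = O - 10*O*g/(4 + g))
sqrt(-28100 + m(r(1, 1/(-10 - 4)), -51)) = sqrt(-28100 - 51*(4 - 9*(-12))/(4 - 12)) = sqrt(-28100 - 51*(4 + 108)/(-8)) = sqrt(-28100 - 51*(-1/8)*112) = sqrt(-28100 + 714) = sqrt(-27386) = I*sqrt(27386)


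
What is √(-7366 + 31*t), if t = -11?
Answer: I*√7707 ≈ 87.79*I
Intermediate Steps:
√(-7366 + 31*t) = √(-7366 + 31*(-11)) = √(-7366 - 341) = √(-7707) = I*√7707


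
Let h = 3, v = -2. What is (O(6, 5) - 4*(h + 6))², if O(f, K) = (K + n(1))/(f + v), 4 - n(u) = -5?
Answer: 4225/4 ≈ 1056.3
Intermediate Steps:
n(u) = 9 (n(u) = 4 - 1*(-5) = 4 + 5 = 9)
O(f, K) = (9 + K)/(-2 + f) (O(f, K) = (K + 9)/(f - 2) = (9 + K)/(-2 + f))
(O(6, 5) - 4*(h + 6))² = ((9 + 5)/(-2 + 6) - 4*(3 + 6))² = (14/4 - 4*9)² = ((¼)*14 - 36)² = (7/2 - 36)² = (-65/2)² = 4225/4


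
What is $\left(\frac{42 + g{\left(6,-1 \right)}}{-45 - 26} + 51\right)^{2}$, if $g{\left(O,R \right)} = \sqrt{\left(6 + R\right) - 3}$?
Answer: $\frac{\left(3579 - \sqrt{2}\right)^{2}}{5041} \approx 2539.0$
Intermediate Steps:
$g{\left(O,R \right)} = \sqrt{3 + R}$
$\left(\frac{42 + g{\left(6,-1 \right)}}{-45 - 26} + 51\right)^{2} = \left(\frac{42 + \sqrt{3 - 1}}{-45 - 26} + 51\right)^{2} = \left(\frac{42 + \sqrt{2}}{-71} + 51\right)^{2} = \left(\left(42 + \sqrt{2}\right) \left(- \frac{1}{71}\right) + 51\right)^{2} = \left(\left(- \frac{42}{71} - \frac{\sqrt{2}}{71}\right) + 51\right)^{2} = \left(\frac{3579}{71} - \frac{\sqrt{2}}{71}\right)^{2}$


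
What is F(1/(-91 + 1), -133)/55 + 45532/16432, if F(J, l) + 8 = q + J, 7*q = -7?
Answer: 26507131/10167300 ≈ 2.6071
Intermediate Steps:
q = -1 (q = (⅐)*(-7) = -1)
F(J, l) = -9 + J (F(J, l) = -8 + (-1 + J) = -9 + J)
F(1/(-91 + 1), -133)/55 + 45532/16432 = (-9 + 1/(-91 + 1))/55 + 45532/16432 = (-9 + 1/(-90))*(1/55) + 45532*(1/16432) = (-9 - 1/90)*(1/55) + 11383/4108 = -811/90*1/55 + 11383/4108 = -811/4950 + 11383/4108 = 26507131/10167300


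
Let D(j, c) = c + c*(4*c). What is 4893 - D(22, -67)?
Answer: -12996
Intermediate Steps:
D(j, c) = c + 4*c²
4893 - D(22, -67) = 4893 - (-67)*(1 + 4*(-67)) = 4893 - (-67)*(1 - 268) = 4893 - (-67)*(-267) = 4893 - 1*17889 = 4893 - 17889 = -12996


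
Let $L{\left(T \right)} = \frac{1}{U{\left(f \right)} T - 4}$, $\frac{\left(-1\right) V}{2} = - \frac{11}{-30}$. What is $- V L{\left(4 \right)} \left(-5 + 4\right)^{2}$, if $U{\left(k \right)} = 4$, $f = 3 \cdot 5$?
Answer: $\frac{11}{180} \approx 0.061111$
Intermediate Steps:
$f = 15$
$V = - \frac{11}{15}$ ($V = - 2 \left(- \frac{11}{-30}\right) = - 2 \left(\left(-11\right) \left(- \frac{1}{30}\right)\right) = \left(-2\right) \frac{11}{30} = - \frac{11}{15} \approx -0.73333$)
$L{\left(T \right)} = \frac{1}{-4 + 4 T}$ ($L{\left(T \right)} = \frac{1}{4 T - 4} = \frac{1}{-4 + 4 T}$)
$- V L{\left(4 \right)} \left(-5 + 4\right)^{2} = - - \frac{11 \frac{1}{4 \left(-1 + 4\right)}}{15} \left(-5 + 4\right)^{2} = - - \frac{11 \frac{1}{4 \cdot 3}}{15} \left(-1\right)^{2} = - - \frac{11 \cdot \frac{1}{4} \cdot \frac{1}{3}}{15} \cdot 1 = - \left(- \frac{11}{15}\right) \frac{1}{12} \cdot 1 = - \frac{\left(-11\right) 1}{180} = \left(-1\right) \left(- \frac{11}{180}\right) = \frac{11}{180}$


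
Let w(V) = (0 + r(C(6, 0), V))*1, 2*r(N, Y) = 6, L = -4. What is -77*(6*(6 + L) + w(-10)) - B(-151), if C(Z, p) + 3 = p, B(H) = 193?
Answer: -1348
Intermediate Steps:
C(Z, p) = -3 + p
r(N, Y) = 3 (r(N, Y) = (1/2)*6 = 3)
w(V) = 3 (w(V) = (0 + 3)*1 = 3*1 = 3)
-77*(6*(6 + L) + w(-10)) - B(-151) = -77*(6*(6 - 4) + 3) - 1*193 = -77*(6*2 + 3) - 193 = -77*(12 + 3) - 193 = -77*15 - 193 = -1155 - 193 = -1348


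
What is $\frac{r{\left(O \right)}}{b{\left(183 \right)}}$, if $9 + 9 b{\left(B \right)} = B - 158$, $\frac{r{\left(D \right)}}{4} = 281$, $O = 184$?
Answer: $\frac{2529}{4} \approx 632.25$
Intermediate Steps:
$r{\left(D \right)} = 1124$ ($r{\left(D \right)} = 4 \cdot 281 = 1124$)
$b{\left(B \right)} = - \frac{167}{9} + \frac{B}{9}$ ($b{\left(B \right)} = -1 + \frac{B - 158}{9} = -1 + \frac{-158 + B}{9} = -1 + \left(- \frac{158}{9} + \frac{B}{9}\right) = - \frac{167}{9} + \frac{B}{9}$)
$\frac{r{\left(O \right)}}{b{\left(183 \right)}} = \frac{1124}{- \frac{167}{9} + \frac{1}{9} \cdot 183} = \frac{1124}{- \frac{167}{9} + \frac{61}{3}} = \frac{1124}{\frac{16}{9}} = 1124 \cdot \frac{9}{16} = \frac{2529}{4}$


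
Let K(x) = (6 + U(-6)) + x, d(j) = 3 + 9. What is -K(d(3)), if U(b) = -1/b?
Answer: -109/6 ≈ -18.167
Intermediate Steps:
d(j) = 12
K(x) = 37/6 + x (K(x) = (6 - 1/(-6)) + x = (6 - 1*(-1/6)) + x = (6 + 1/6) + x = 37/6 + x)
-K(d(3)) = -(37/6 + 12) = -1*109/6 = -109/6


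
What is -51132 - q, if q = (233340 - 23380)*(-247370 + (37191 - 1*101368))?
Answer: 65412356988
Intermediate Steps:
q = -65412408120 (q = 209960*(-247370 + (37191 - 101368)) = 209960*(-247370 - 64177) = 209960*(-311547) = -65412408120)
-51132 - q = -51132 - 1*(-65412408120) = -51132 + 65412408120 = 65412356988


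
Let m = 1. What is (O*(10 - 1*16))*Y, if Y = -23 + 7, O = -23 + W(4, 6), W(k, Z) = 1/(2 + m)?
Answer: -2176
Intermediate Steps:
W(k, Z) = 1/3 (W(k, Z) = 1/(2 + 1) = 1/3)
O = -68/3 (O = -23 + 1/3 = -68/3 ≈ -22.667)
Y = -16
(O*(10 - 1*16))*Y = -68*(10 - 1*16)/3*(-16) = -68*(10 - 16)/3*(-16) = -68/3*(-6)*(-16) = 136*(-16) = -2176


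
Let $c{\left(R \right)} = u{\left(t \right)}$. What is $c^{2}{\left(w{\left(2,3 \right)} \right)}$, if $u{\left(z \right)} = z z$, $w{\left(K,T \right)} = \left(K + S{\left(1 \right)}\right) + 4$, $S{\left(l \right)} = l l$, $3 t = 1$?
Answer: $\frac{1}{81} \approx 0.012346$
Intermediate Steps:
$t = \frac{1}{3}$ ($t = \frac{1}{3} \cdot 1 = \frac{1}{3} \approx 0.33333$)
$S{\left(l \right)} = l^{2}$
$w{\left(K,T \right)} = 5 + K$ ($w{\left(K,T \right)} = \left(K + 1^{2}\right) + 4 = \left(K + 1\right) + 4 = \left(1 + K\right) + 4 = 5 + K$)
$u{\left(z \right)} = z^{2}$
$c{\left(R \right)} = \frac{1}{9}$ ($c{\left(R \right)} = \left(\frac{1}{3}\right)^{2} = \frac{1}{9}$)
$c^{2}{\left(w{\left(2,3 \right)} \right)} = \left(\frac{1}{9}\right)^{2} = \frac{1}{81}$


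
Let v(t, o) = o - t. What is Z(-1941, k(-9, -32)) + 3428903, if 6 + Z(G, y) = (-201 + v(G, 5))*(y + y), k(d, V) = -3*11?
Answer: 3313727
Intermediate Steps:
k(d, V) = -33
Z(G, y) = -6 + 2*y*(-196 - G) (Z(G, y) = -6 + (-201 + (5 - G))*(y + y) = -6 + (-196 - G)*(2*y) = -6 + 2*y*(-196 - G))
Z(-1941, k(-9, -32)) + 3428903 = (-6 - 392*(-33) - 2*(-1941)*(-33)) + 3428903 = (-6 + 12936 - 128106) + 3428903 = -115176 + 3428903 = 3313727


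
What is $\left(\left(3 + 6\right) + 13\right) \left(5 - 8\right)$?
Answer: $-66$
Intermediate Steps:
$\left(\left(3 + 6\right) + 13\right) \left(5 - 8\right) = \left(9 + 13\right) \left(5 - 8\right) = 22 \left(-3\right) = -66$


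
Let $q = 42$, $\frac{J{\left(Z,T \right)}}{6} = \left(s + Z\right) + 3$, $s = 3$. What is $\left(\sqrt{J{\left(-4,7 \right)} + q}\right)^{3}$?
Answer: $162 \sqrt{6} \approx 396.82$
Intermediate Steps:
$J{\left(Z,T \right)} = 36 + 6 Z$ ($J{\left(Z,T \right)} = 6 \left(\left(3 + Z\right) + 3\right) = 6 \left(6 + Z\right) = 36 + 6 Z$)
$\left(\sqrt{J{\left(-4,7 \right)} + q}\right)^{3} = \left(\sqrt{\left(36 + 6 \left(-4\right)\right) + 42}\right)^{3} = \left(\sqrt{\left(36 - 24\right) + 42}\right)^{3} = \left(\sqrt{12 + 42}\right)^{3} = \left(\sqrt{54}\right)^{3} = \left(3 \sqrt{6}\right)^{3} = 162 \sqrt{6}$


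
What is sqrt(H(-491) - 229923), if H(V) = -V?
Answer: 2*I*sqrt(57358) ≈ 478.99*I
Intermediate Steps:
sqrt(H(-491) - 229923) = sqrt(-1*(-491) - 229923) = sqrt(491 - 229923) = sqrt(-229432) = 2*I*sqrt(57358)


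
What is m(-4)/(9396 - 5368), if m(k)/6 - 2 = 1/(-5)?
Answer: 27/10070 ≈ 0.0026812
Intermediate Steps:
m(k) = 54/5 (m(k) = 12 + 6/(-5) = 12 + 6*(-⅕) = 12 - 6/5 = 54/5)
m(-4)/(9396 - 5368) = (54/5)/(9396 - 5368) = (54/5)/4028 = (1/4028)*(54/5) = 27/10070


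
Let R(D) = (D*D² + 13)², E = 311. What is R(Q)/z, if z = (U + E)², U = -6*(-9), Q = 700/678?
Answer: 301765478128431409/202201288213932504225 ≈ 0.0014924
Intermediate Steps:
Q = 350/339 (Q = 700*(1/678) = 350/339 ≈ 1.0324)
U = 54
R(D) = (13 + D³)² (R(D) = (D³ + 13)² = (13 + D³)²)
z = 133225 (z = (54 + 311)² = 365² = 133225)
R(Q)/z = (13 + (350/339)³)²/133225 = (13 + 42875000/38958219)²*(1/133225) = (549331847/38958219)²*(1/133225) = (301765478128431409/1517742827651961)*(1/133225) = 301765478128431409/202201288213932504225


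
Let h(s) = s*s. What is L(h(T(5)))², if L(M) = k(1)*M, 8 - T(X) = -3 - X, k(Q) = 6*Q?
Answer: 2359296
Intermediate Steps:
T(X) = 11 + X (T(X) = 8 - (-3 - X) = 8 + (3 + X) = 11 + X)
h(s) = s²
L(M) = 6*M (L(M) = (6*1)*M = 6*M)
L(h(T(5)))² = (6*(11 + 5)²)² = (6*16²)² = (6*256)² = 1536² = 2359296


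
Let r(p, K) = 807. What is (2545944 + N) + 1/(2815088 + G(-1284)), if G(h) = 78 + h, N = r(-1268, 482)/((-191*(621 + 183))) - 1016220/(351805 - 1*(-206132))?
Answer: 34100165781419522218123/13393927850473932 ≈ 2.5459e+6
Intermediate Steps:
N = -17389451471/9519893052 (N = 807/((-191*(621 + 183))) - 1016220/(351805 - 1*(-206132)) = 807/((-191*804)) - 1016220/(351805 + 206132) = 807/(-153564) - 1016220/557937 = 807*(-1/153564) - 1016220*1/557937 = -269/51188 - 338740/185979 = -17389451471/9519893052 ≈ -1.8266)
(2545944 + N) + 1/(2815088 + G(-1284)) = (2545944 - 17389451471/9519893052) + 1/(2815088 + (78 - 1284)) = 24237097206929617/9519893052 + 1/(2815088 - 1206) = 24237097206929617/9519893052 + 1/2813882 = 34100165781419522218123/13393927850473932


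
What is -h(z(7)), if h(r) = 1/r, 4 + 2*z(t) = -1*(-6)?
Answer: -1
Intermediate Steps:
z(t) = 1 (z(t) = -2 + (-1*(-6))/2 = -2 + (1/2)*6 = -2 + 3 = 1)
-h(z(7)) = -1/1 = -1*1 = -1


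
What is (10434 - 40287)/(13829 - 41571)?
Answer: 29853/27742 ≈ 1.0761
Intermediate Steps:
(10434 - 40287)/(13829 - 41571) = -29853/(-27742) = -29853*(-1/27742) = 29853/27742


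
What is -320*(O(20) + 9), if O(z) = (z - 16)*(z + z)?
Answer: -54080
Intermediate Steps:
O(z) = 2*z*(-16 + z) (O(z) = (-16 + z)*(2*z) = 2*z*(-16 + z))
-320*(O(20) + 9) = -320*(2*20*(-16 + 20) + 9) = -320*(2*20*4 + 9) = -320*(160 + 9) = -320*169 = -54080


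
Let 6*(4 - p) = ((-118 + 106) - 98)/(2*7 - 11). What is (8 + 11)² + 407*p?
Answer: 40286/9 ≈ 4476.2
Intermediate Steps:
p = 91/9 (p = 4 - ((-118 + 106) - 98)/(6*(2*7 - 11)) = 4 - (-12 - 98)/(6*(14 - 11)) = 4 - (-55)/(3*3) = 4 - ⅙*(-110/3) = 4 + 55/9 = 91/9 ≈ 10.111)
(8 + 11)² + 407*p = (8 + 11)² + 407*(91/9) = 19² + 37037/9 = 361 + 37037/9 = 40286/9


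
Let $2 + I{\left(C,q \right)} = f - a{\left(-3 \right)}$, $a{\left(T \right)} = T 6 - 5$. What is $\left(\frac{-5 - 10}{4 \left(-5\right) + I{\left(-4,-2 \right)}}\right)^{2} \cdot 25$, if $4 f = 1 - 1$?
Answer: $5625$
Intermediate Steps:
$a{\left(T \right)} = -5 + 6 T$ ($a{\left(T \right)} = 6 T - 5 = -5 + 6 T$)
$f = 0$ ($f = \frac{1 - 1}{4} = \frac{1}{4} \cdot 0 = 0$)
$I{\left(C,q \right)} = 21$ ($I{\left(C,q \right)} = -2 - \left(-5 + 6 \left(-3\right)\right) = -2 + \left(0 - \left(-5 - 18\right)\right) = -2 + \left(0 - -23\right) = -2 + \left(0 + 23\right) = -2 + 23 = 21$)
$\left(\frac{-5 - 10}{4 \left(-5\right) + I{\left(-4,-2 \right)}}\right)^{2} \cdot 25 = \left(\frac{-5 - 10}{4 \left(-5\right) + 21}\right)^{2} \cdot 25 = \left(- \frac{15}{-20 + 21}\right)^{2} \cdot 25 = \left(- \frac{15}{1}\right)^{2} \cdot 25 = \left(\left(-15\right) 1\right)^{2} \cdot 25 = \left(-15\right)^{2} \cdot 25 = 225 \cdot 25 = 5625$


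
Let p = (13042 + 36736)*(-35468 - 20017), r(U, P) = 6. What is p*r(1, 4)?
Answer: -16571593980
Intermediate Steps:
p = -2761932330 (p = 49778*(-55485) = -2761932330)
p*r(1, 4) = -2761932330*6 = -16571593980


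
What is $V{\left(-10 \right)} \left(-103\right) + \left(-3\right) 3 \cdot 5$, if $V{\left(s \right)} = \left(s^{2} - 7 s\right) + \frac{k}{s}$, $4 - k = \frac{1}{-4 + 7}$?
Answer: $- \frac{525517}{30} \approx -17517.0$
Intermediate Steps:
$k = \frac{11}{3}$ ($k = 4 - \frac{1}{-4 + 7} = 4 - \frac{1}{3} = \frac{11}{3} \approx 3.6667$)
$V{\left(s \right)} = s^{2} - 7 s + \frac{11}{3 s}$ ($V{\left(s \right)} = \left(s^{2} - 7 s\right) + \frac{11}{3 s} = s^{2} - 7 s + \frac{11}{3 s}$)
$V{\left(-10 \right)} \left(-103\right) + \left(-3\right) 3 \cdot 5 = \left(\left(-10\right)^{2} - -70 + \frac{11}{3 \left(-10\right)}\right) \left(-103\right) + \left(-3\right) 3 \cdot 5 = \left(100 + 70 + \frac{11}{3} \left(- \frac{1}{10}\right)\right) \left(-103\right) - 45 = \left(100 + 70 - \frac{11}{30}\right) \left(-103\right) - 45 = \frac{5089}{30} \left(-103\right) - 45 = - \frac{524167}{30} - 45 = - \frac{525517}{30}$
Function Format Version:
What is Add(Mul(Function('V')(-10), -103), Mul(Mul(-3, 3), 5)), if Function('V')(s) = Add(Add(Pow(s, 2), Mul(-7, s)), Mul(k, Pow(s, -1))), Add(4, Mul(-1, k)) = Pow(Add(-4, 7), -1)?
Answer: Rational(-525517, 30) ≈ -17517.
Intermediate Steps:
k = Rational(11, 3) (k = Add(4, Mul(-1, Pow(Add(-4, 7), -1))) = Add(4, Mul(-1, Pow(3, -1))) = Add(4, Mul(-1, Rational(1, 3))) = Add(4, Rational(-1, 3)) = Rational(11, 3) ≈ 3.6667)
Function('V')(s) = Add(Pow(s, 2), Mul(-7, s), Mul(Rational(11, 3), Pow(s, -1))) (Function('V')(s) = Add(Add(Pow(s, 2), Mul(-7, s)), Mul(Rational(11, 3), Pow(s, -1))) = Add(Pow(s, 2), Mul(-7, s), Mul(Rational(11, 3), Pow(s, -1))))
Add(Mul(Function('V')(-10), -103), Mul(Mul(-3, 3), 5)) = Add(Mul(Add(Pow(-10, 2), Mul(-7, -10), Mul(Rational(11, 3), Pow(-10, -1))), -103), Mul(Mul(-3, 3), 5)) = Add(Mul(Add(100, 70, Mul(Rational(11, 3), Rational(-1, 10))), -103), Mul(-9, 5)) = Add(Mul(Add(100, 70, Rational(-11, 30)), -103), -45) = Add(Mul(Rational(5089, 30), -103), -45) = Add(Rational(-524167, 30), -45) = Rational(-525517, 30)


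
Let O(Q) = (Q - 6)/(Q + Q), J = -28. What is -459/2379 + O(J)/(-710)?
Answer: -3055121/15764840 ≈ -0.19379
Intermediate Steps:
O(Q) = (-6 + Q)/(2*Q) (O(Q) = (-6 + Q)/((2*Q)) = (-6 + Q)*(1/(2*Q)) = (-6 + Q)/(2*Q))
-459/2379 + O(J)/(-710) = -459/2379 + ((½)*(-6 - 28)/(-28))/(-710) = -459*1/2379 + ((½)*(-1/28)*(-34))*(-1/710) = -153/793 + (17/28)*(-1/710) = -153/793 - 17/19880 = -3055121/15764840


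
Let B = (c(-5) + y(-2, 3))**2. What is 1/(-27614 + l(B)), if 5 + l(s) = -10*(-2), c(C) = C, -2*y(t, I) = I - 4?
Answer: -1/27599 ≈ -3.6233e-5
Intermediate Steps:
y(t, I) = 2 - I/2 (y(t, I) = -(I - 4)/2 = -(-4 + I)/2 = 2 - I/2)
B = 81/4 (B = (-5 + (2 - 1/2*3))**2 = (-5 + (2 - 3/2))**2 = (-5 + 1/2)**2 = (-9/2)**2 = 81/4 ≈ 20.250)
l(s) = 15 (l(s) = -5 - 10*(-2) = -5 + 20 = 15)
1/(-27614 + l(B)) = 1/(-27614 + 15) = 1/(-27599) = -1/27599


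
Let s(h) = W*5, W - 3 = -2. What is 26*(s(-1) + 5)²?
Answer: 2600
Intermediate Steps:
W = 1 (W = 3 - 2 = 1)
s(h) = 5 (s(h) = 1*5 = 5)
26*(s(-1) + 5)² = 26*(5 + 5)² = 26*10² = 26*100 = 2600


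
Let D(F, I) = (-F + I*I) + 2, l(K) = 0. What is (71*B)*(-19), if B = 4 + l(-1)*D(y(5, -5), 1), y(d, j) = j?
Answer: -5396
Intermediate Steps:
D(F, I) = 2 + I**2 - F (D(F, I) = (-F + I**2) + 2 = (I**2 - F) + 2 = 2 + I**2 - F)
B = 4 (B = 4 + 0*(2 + 1**2 - 1*(-5)) = 4 + 0*(2 + 1 + 5) = 4 + 0*8 = 4 + 0 = 4)
(71*B)*(-19) = (71*4)*(-19) = 284*(-19) = -5396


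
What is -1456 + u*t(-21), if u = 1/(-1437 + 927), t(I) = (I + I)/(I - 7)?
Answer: -495041/340 ≈ -1456.0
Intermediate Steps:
t(I) = 2*I/(-7 + I) (t(I) = (2*I)/(-7 + I) = 2*I/(-7 + I))
u = -1/510 (u = 1/(-510) = -1/510 ≈ -0.0019608)
-1456 + u*t(-21) = -1456 - (-21)/(255*(-7 - 21)) = -1456 - (-21)/(255*(-28)) = -1456 - (-21)*(-1)/(255*28) = -1456 - 1/510*3/2 = -1456 - 1/340 = -495041/340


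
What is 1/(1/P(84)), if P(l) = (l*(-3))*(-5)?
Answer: 1260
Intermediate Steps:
P(l) = 15*l (P(l) = -3*l*(-5) = 15*l)
1/(1/P(84)) = 1/(1/(15*84)) = 1/(1/1260) = 1260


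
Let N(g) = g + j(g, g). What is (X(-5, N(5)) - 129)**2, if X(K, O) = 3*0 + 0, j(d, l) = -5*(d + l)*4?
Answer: 16641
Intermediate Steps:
j(d, l) = -20*d - 20*l (j(d, l) = (-5*d - 5*l)*4 = -20*d - 20*l)
N(g) = -39*g (N(g) = g + (-20*g - 20*g) = g - 40*g = -39*g)
X(K, O) = 0 (X(K, O) = 0 + 0 = 0)
(X(-5, N(5)) - 129)**2 = (0 - 129)**2 = (-129)**2 = 16641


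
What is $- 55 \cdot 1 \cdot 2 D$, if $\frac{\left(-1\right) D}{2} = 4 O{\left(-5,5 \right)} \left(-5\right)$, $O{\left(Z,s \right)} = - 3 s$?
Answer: $66000$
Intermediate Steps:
$D = -600$ ($D = - 2 \cdot 4 \left(\left(-3\right) 5\right) \left(-5\right) = - 2 \cdot 4 \left(-15\right) \left(-5\right) = - 2 \left(\left(-60\right) \left(-5\right)\right) = \left(-2\right) 300 = -600$)
$- 55 \cdot 1 \cdot 2 D = - 55 \cdot 1 \cdot 2 \left(-600\right) = - 55 \cdot 2 \left(-600\right) = \left(-55\right) \left(-1200\right) = 66000$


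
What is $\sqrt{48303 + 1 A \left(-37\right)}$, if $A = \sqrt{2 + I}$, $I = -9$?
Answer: $\sqrt{48303 - 37 i \sqrt{7}} \approx 219.78 - 0.223 i$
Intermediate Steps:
$A = i \sqrt{7}$ ($A = \sqrt{2 - 9} = \sqrt{-7} = i \sqrt{7} \approx 2.6458 i$)
$\sqrt{48303 + 1 A \left(-37\right)} = \sqrt{48303 + 1 i \sqrt{7} \left(-37\right)} = \sqrt{48303 + 1 \left(- 37 i \sqrt{7}\right)} = \sqrt{48303 - 37 i \sqrt{7}}$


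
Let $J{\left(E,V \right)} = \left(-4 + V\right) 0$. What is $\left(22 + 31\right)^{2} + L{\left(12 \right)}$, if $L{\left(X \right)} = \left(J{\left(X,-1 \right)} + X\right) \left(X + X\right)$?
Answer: $3097$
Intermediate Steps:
$J{\left(E,V \right)} = 0$
$L{\left(X \right)} = 2 X^{2}$ ($L{\left(X \right)} = \left(0 + X\right) \left(X + X\right) = X 2 X = 2 X^{2}$)
$\left(22 + 31\right)^{2} + L{\left(12 \right)} = \left(22 + 31\right)^{2} + 2 \cdot 12^{2} = 53^{2} + 2 \cdot 144 = 2809 + 288 = 3097$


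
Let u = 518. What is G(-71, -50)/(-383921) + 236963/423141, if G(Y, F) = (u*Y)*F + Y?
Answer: -687108869966/162452715861 ≈ -4.2296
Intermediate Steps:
G(Y, F) = Y + 518*F*Y (G(Y, F) = (518*Y)*F + Y = 518*F*Y + Y = Y + 518*F*Y)
G(-71, -50)/(-383921) + 236963/423141 = -71*(1 + 518*(-50))/(-383921) + 236963/423141 = -71*(1 - 25900)*(-1/383921) + 236963*(1/423141) = -71*(-25899)*(-1/383921) + 236963/423141 = 1838829*(-1/383921) + 236963/423141 = -1838829/383921 + 236963/423141 = -687108869966/162452715861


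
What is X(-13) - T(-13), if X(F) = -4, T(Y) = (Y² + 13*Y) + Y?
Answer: 9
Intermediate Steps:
T(Y) = Y² + 14*Y
X(-13) - T(-13) = -4 - (-13)*(14 - 13) = -4 - (-13) = -4 - 1*(-13) = -4 + 13 = 9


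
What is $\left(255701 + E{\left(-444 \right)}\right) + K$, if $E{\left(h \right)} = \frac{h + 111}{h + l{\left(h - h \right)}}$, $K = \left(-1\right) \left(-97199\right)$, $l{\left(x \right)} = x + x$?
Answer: $\frac{1411603}{4} \approx 3.529 \cdot 10^{5}$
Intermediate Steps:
$l{\left(x \right)} = 2 x$
$K = 97199$
$E{\left(h \right)} = \frac{111 + h}{h}$ ($E{\left(h \right)} = \frac{h + 111}{h + 2 \left(h - h\right)} = \frac{111 + h}{h + 2 \cdot 0} = \frac{111 + h}{h + 0} = \frac{111 + h}{h}$)
$\left(255701 + E{\left(-444 \right)}\right) + K = \left(255701 + \frac{111 - 444}{-444}\right) + 97199 = \left(255701 - - \frac{3}{4}\right) + 97199 = \left(255701 + \frac{3}{4}\right) + 97199 = \frac{1022807}{4} + 97199 = \frac{1411603}{4}$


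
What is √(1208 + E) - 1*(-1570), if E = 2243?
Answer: 1570 + √3451 ≈ 1628.7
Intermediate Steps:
√(1208 + E) - 1*(-1570) = √(1208 + 2243) - 1*(-1570) = √3451 + 1570 = 1570 + √3451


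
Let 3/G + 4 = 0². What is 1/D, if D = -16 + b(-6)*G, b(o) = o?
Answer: -2/23 ≈ -0.086957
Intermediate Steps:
G = -¾ (G = 3/(-4 + 0²) = 3/(-4 + 0) = 3/(-4) = 3*(-¼) = -¾ ≈ -0.75000)
D = -23/2 (D = -16 - 6*(-¾) = -16 + 9/2 = -23/2 ≈ -11.500)
1/D = 1/(-23/2) = -2/23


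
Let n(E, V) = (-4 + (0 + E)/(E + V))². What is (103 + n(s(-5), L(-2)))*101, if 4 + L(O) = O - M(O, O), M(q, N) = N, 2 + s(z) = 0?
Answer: 105848/9 ≈ 11761.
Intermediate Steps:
s(z) = -2 (s(z) = -2 + 0 = -2)
L(O) = -4 (L(O) = -4 + (O - O) = -4 + 0 = -4)
n(E, V) = (-4 + E/(E + V))²
(103 + n(s(-5), L(-2)))*101 = (103 + (3*(-2) + 4*(-4))²/(-2 - 4)²)*101 = (103 + (-6 - 16)²/(-6)²)*101 = (103 + (1/36)*(-22)²)*101 = (103 + (1/36)*484)*101 = (103 + 121/9)*101 = (1048/9)*101 = 105848/9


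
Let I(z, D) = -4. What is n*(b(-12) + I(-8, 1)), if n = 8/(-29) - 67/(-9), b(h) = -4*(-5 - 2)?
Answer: 14968/87 ≈ 172.05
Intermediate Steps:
b(h) = 28 (b(h) = -4*(-7) = 28)
n = 1871/261 (n = 8*(-1/29) - 67*(-⅑) = -8/29 + 67/9 = 1871/261 ≈ 7.1686)
n*(b(-12) + I(-8, 1)) = 1871*(28 - 4)/261 = (1871/261)*24 = 14968/87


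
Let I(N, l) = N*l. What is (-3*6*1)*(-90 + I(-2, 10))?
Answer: 1980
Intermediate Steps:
(-3*6*1)*(-90 + I(-2, 10)) = (-3*6*1)*(-90 - 2*10) = (-18*1)*(-90 - 20) = -18*(-110) = 1980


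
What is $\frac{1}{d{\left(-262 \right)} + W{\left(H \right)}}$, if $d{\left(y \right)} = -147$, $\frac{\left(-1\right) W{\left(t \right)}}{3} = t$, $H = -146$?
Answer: $\frac{1}{291} \approx 0.0034364$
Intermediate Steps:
$W{\left(t \right)} = - 3 t$
$\frac{1}{d{\left(-262 \right)} + W{\left(H \right)}} = \frac{1}{-147 - -438} = \frac{1}{-147 + 438} = \frac{1}{291}$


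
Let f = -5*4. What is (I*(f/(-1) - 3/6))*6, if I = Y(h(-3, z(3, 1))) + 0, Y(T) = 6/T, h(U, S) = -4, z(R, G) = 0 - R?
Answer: -351/2 ≈ -175.50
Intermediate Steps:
z(R, G) = -R
f = -20
I = -3/2 (I = 6/(-4) + 0 = 6*(-¼) + 0 = -3/2 + 0 = -3/2 ≈ -1.5000)
(I*(f/(-1) - 3/6))*6 = -3*(-20/(-1) - 3/6)/2*6 = -3*(-20*(-1) - 3*⅙)/2*6 = -3*(20 - ½)/2*6 = -3/2*39/2*6 = -117/4*6 = -351/2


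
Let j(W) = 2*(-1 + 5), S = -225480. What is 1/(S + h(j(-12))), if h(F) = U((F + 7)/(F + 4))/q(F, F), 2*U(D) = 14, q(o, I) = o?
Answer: -8/1803833 ≈ -4.4350e-6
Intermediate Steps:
U(D) = 7 (U(D) = (½)*14 = 7)
j(W) = 8 (j(W) = 2*4 = 8)
h(F) = 7/F
1/(S + h(j(-12))) = 1/(-225480 + 7/8) = 1/(-1803833/8) = -8/1803833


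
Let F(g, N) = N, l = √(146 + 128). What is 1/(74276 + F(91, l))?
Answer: 37138/2758461951 - √274/5516923902 ≈ 1.3460e-5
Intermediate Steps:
l = √274 ≈ 16.553
1/(74276 + F(91, l)) = 1/(74276 + √274)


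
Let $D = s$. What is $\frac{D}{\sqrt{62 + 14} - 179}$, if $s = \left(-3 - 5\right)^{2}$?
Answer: $- \frac{11456}{31965} - \frac{128 \sqrt{19}}{31965} \approx -0.37585$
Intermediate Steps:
$s = 64$ ($s = \left(-8\right)^{2} = 64$)
$D = 64$
$\frac{D}{\sqrt{62 + 14} - 179} = \frac{64}{\sqrt{62 + 14} - 179} = \frac{64}{\sqrt{76} - 179} = \frac{64}{2 \sqrt{19} - 179} = \frac{64}{-179 + 2 \sqrt{19}}$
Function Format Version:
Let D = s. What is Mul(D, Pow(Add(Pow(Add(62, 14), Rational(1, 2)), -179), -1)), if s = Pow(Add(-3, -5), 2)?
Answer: Add(Rational(-11456, 31965), Mul(Rational(-128, 31965), Pow(19, Rational(1, 2)))) ≈ -0.37585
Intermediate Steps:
s = 64 (s = Pow(-8, 2) = 64)
D = 64
Mul(D, Pow(Add(Pow(Add(62, 14), Rational(1, 2)), -179), -1)) = Mul(64, Pow(Add(Pow(Add(62, 14), Rational(1, 2)), -179), -1)) = Mul(64, Pow(Add(Pow(76, Rational(1, 2)), -179), -1)) = Mul(64, Pow(Add(Mul(2, Pow(19, Rational(1, 2))), -179), -1)) = Mul(64, Pow(Add(-179, Mul(2, Pow(19, Rational(1, 2)))), -1))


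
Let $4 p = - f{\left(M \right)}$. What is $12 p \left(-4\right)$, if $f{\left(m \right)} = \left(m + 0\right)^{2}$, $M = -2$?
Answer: $48$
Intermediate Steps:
$f{\left(m \right)} = m^{2}$
$p = -1$ ($p = \frac{\left(-1\right) \left(-2\right)^{2}}{4} = \frac{\left(-1\right) 4}{4} = \frac{1}{4} \left(-4\right) = -1$)
$12 p \left(-4\right) = 12 \left(-1\right) \left(-4\right) = \left(-12\right) \left(-4\right) = 48$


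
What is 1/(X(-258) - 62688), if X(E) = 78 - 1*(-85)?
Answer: -1/62525 ≈ -1.5994e-5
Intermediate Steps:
X(E) = 163 (X(E) = 78 + 85 = 163)
1/(X(-258) - 62688) = 1/(163 - 62688) = 1/(-62525) = -1/62525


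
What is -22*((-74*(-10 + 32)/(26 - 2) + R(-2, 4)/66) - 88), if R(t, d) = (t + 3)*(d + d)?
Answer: 10277/3 ≈ 3425.7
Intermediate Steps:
R(t, d) = 2*d*(3 + t) (R(t, d) = (3 + t)*(2*d) = 2*d*(3 + t))
-22*((-74*(-10 + 32)/(26 - 2) + R(-2, 4)/66) - 88) = -22*((-74*(-10 + 32)/(26 - 2) + (2*4*(3 - 2))/66) - 88) = -22*((-74/(24/22) + (2*4*1)*(1/66)) - 88) = -22*((-74/(24*(1/22)) + 8*(1/66)) - 88) = -22*((-74/12/11 + 4/33) - 88) = -22*((-74*11/12 + 4/33) - 88) = -22*((-407/6 + 4/33) - 88) = -22*(-4469/66 - 88) = -22*(-10277/66) = 10277/3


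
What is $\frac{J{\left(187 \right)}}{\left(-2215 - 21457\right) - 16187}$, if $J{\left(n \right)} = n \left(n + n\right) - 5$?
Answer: $- \frac{69933}{39859} \approx -1.7545$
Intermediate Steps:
$J{\left(n \right)} = -5 + 2 n^{2}$ ($J{\left(n \right)} = n 2 n - 5 = 2 n^{2} - 5 = -5 + 2 n^{2}$)
$\frac{J{\left(187 \right)}}{\left(-2215 - 21457\right) - 16187} = \frac{-5 + 2 \cdot 187^{2}}{\left(-2215 - 21457\right) - 16187} = \frac{-5 + 2 \cdot 34969}{-23672 - 16187} = \frac{-5 + 69938}{-39859} = 69933 \left(- \frac{1}{39859}\right) = - \frac{69933}{39859}$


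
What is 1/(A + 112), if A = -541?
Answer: -1/429 ≈ -0.0023310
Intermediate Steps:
1/(A + 112) = 1/(-541 + 112) = 1/(-429) = -1/429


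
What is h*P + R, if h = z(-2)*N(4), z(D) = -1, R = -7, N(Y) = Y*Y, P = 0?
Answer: -7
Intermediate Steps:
N(Y) = Y²
h = -16 (h = -1*4² = -1*16 = -16)
h*P + R = -16*0 - 7 = 0 - 7 = -7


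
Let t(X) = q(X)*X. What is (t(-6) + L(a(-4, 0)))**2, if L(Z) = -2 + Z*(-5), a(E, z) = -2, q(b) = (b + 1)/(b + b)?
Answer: 121/4 ≈ 30.250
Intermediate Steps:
q(b) = (1 + b)/(2*b) (q(b) = (1 + b)/((2*b)) = (1 + b)*(1/(2*b)) = (1 + b)/(2*b))
t(X) = 1/2 + X/2 (t(X) = ((1 + X)/(2*X))*X = 1/2 + X/2)
L(Z) = -2 - 5*Z
(t(-6) + L(a(-4, 0)))**2 = ((1/2 + (1/2)*(-6)) + (-2 - 5*(-2)))**2 = ((1/2 - 3) + (-2 + 10))**2 = (-5/2 + 8)**2 = (11/2)**2 = 121/4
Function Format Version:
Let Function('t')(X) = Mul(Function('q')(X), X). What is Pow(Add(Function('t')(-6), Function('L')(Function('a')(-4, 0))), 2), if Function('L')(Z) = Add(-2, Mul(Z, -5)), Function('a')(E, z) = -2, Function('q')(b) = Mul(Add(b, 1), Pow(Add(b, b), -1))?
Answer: Rational(121, 4) ≈ 30.250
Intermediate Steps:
Function('q')(b) = Mul(Rational(1, 2), Pow(b, -1), Add(1, b)) (Function('q')(b) = Mul(Add(1, b), Pow(Mul(2, b), -1)) = Mul(Add(1, b), Mul(Rational(1, 2), Pow(b, -1))) = Mul(Rational(1, 2), Pow(b, -1), Add(1, b)))
Function('t')(X) = Add(Rational(1, 2), Mul(Rational(1, 2), X)) (Function('t')(X) = Mul(Mul(Rational(1, 2), Pow(X, -1), Add(1, X)), X) = Add(Rational(1, 2), Mul(Rational(1, 2), X)))
Function('L')(Z) = Add(-2, Mul(-5, Z))
Pow(Add(Function('t')(-6), Function('L')(Function('a')(-4, 0))), 2) = Pow(Add(Add(Rational(1, 2), Mul(Rational(1, 2), -6)), Add(-2, Mul(-5, -2))), 2) = Pow(Add(Add(Rational(1, 2), -3), Add(-2, 10)), 2) = Pow(Add(Rational(-5, 2), 8), 2) = Pow(Rational(11, 2), 2) = Rational(121, 4)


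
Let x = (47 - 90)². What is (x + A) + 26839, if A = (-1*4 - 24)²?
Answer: 29472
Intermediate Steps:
x = 1849 (x = (-43)² = 1849)
A = 784 (A = (-4 - 24)² = (-28)² = 784)
(x + A) + 26839 = (1849 + 784) + 26839 = 2633 + 26839 = 29472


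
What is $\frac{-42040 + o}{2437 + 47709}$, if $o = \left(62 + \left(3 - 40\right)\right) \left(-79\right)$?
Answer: $- \frac{44015}{50146} \approx -0.87774$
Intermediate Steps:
$o = -1975$ ($o = \left(62 + \left(3 - 40\right)\right) \left(-79\right) = \left(62 - 37\right) \left(-79\right) = 25 \left(-79\right) = -1975$)
$\frac{-42040 + o}{2437 + 47709} = \frac{-42040 - 1975}{2437 + 47709} = - \frac{44015}{50146}$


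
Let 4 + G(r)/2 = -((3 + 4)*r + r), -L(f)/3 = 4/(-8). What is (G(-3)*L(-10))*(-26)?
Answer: -1560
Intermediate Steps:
L(f) = 3/2 (L(f) = -12/(-8) = -12*(-1)/8 = -3*(-½) = 3/2)
G(r) = -8 - 16*r (G(r) = -8 + 2*(-((3 + 4)*r + r)) = -8 + 2*(-(7*r + r)) = -8 + 2*(-8*r) = -8 - 16*r)
(G(-3)*L(-10))*(-26) = ((-8 - 16*(-3))*(3/2))*(-26) = ((-8 + 48)*(3/2))*(-26) = (40*(3/2))*(-26) = 60*(-26) = -1560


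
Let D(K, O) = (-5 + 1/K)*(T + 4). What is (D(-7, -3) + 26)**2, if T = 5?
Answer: 20164/49 ≈ 411.51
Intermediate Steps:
D(K, O) = -45 + 9/K (D(K, O) = (-5 + 1/K)*(5 + 4) = (-5 + 1/K)*9 = -45 + 9/K)
(D(-7, -3) + 26)**2 = ((-45 + 9/(-7)) + 26)**2 = ((-45 + 9*(-1/7)) + 26)**2 = ((-45 - 9/7) + 26)**2 = (-324/7 + 26)**2 = (-142/7)**2 = 20164/49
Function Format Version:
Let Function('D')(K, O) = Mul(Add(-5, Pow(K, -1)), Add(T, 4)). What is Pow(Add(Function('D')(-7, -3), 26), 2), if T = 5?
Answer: Rational(20164, 49) ≈ 411.51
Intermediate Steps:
Function('D')(K, O) = Add(-45, Mul(9, Pow(K, -1))) (Function('D')(K, O) = Mul(Add(-5, Pow(K, -1)), Add(5, 4)) = Mul(Add(-5, Pow(K, -1)), 9) = Add(-45, Mul(9, Pow(K, -1))))
Pow(Add(Function('D')(-7, -3), 26), 2) = Pow(Add(Add(-45, Mul(9, Pow(-7, -1))), 26), 2) = Pow(Add(Add(-45, Mul(9, Rational(-1, 7))), 26), 2) = Pow(Add(Add(-45, Rational(-9, 7)), 26), 2) = Pow(Add(Rational(-324, 7), 26), 2) = Pow(Rational(-142, 7), 2) = Rational(20164, 49)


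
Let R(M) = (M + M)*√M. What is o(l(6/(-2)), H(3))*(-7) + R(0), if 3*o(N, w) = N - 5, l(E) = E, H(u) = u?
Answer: 56/3 ≈ 18.667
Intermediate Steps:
o(N, w) = -5/3 + N/3 (o(N, w) = (N - 5)/3 = (-5 + N)/3 = -5/3 + N/3)
R(M) = 2*M^(3/2) (R(M) = (2*M)*√M = 2*M^(3/2))
o(l(6/(-2)), H(3))*(-7) + R(0) = (-5/3 + (6/(-2))/3)*(-7) + 2*0^(3/2) = (-5/3 + (6*(-½))/3)*(-7) + 2*0 = (-5/3 + (⅓)*(-3))*(-7) + 0 = (-5/3 - 1)*(-7) + 0 = -8/3*(-7) + 0 = 56/3 + 0 = 56/3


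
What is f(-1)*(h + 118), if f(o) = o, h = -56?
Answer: -62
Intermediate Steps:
f(-1)*(h + 118) = -(-56 + 118) = -1*62 = -62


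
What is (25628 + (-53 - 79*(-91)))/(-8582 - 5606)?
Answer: -8191/3547 ≈ -2.3093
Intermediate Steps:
(25628 + (-53 - 79*(-91)))/(-8582 - 5606) = (25628 + (-53 + 7189))/(-14188) = (25628 + 7136)*(-1/14188) = 32764*(-1/14188) = -8191/3547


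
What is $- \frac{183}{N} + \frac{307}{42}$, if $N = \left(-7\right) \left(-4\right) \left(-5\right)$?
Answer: $\frac{517}{60} \approx 8.6167$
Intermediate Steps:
$N = -140$ ($N = 28 \left(-5\right) = -140$)
$- \frac{183}{N} + \frac{307}{42} = - \frac{183}{-140} + \frac{307}{42} = \left(-183\right) \left(- \frac{1}{140}\right) + 307 \cdot \frac{1}{42} = \frac{183}{140} + \frac{307}{42} = \frac{517}{60}$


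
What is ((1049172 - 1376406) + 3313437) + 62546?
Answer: 3048749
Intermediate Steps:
((1049172 - 1376406) + 3313437) + 62546 = (-327234 + 3313437) + 62546 = 2986203 + 62546 = 3048749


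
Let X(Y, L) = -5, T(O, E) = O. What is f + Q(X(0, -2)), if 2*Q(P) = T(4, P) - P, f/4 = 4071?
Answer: 32577/2 ≈ 16289.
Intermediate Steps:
f = 16284 (f = 4*4071 = 16284)
Q(P) = 2 - P/2 (Q(P) = (4 - P)/2 = 2 - P/2)
f + Q(X(0, -2)) = 16284 + (2 - ½*(-5)) = 16284 + (2 + 5/2) = 16284 + 9/2 = 32577/2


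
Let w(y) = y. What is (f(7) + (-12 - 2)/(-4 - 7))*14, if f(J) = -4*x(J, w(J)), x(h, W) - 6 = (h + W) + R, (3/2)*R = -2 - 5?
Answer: -27748/33 ≈ -840.85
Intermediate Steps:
R = -14/3 (R = 2*(-2 - 5)/3 = (⅔)*(-7) = -14/3 ≈ -4.6667)
x(h, W) = 4/3 + W + h (x(h, W) = 6 + ((h + W) - 14/3) = 6 + ((W + h) - 14/3) = 6 + (-14/3 + W + h) = 4/3 + W + h)
f(J) = -16/3 - 8*J (f(J) = -4*(4/3 + J + J) = -4*(4/3 + 2*J) = -16/3 - 8*J)
(f(7) + (-12 - 2)/(-4 - 7))*14 = ((-16/3 - 8*7) + (-12 - 2)/(-4 - 7))*14 = ((-16/3 - 56) - 14/(-11))*14 = (-184/3 - 14*(-1/11))*14 = (-184/3 + 14/11)*14 = -1982/33*14 = -27748/33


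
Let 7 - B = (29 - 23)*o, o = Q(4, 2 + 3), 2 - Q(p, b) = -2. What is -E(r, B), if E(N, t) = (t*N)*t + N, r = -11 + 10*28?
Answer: -78010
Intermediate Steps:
Q(p, b) = 4 (Q(p, b) = 2 - 1*(-2) = 2 + 2 = 4)
o = 4
B = -17 (B = 7 - (29 - 23)*4 = 7 - 6*4 = 7 - 1*24 = 7 - 24 = -17)
r = 269 (r = -11 + 280 = 269)
E(N, t) = N + N*t² (E(N, t) = (N*t)*t + N = N*t² + N = N + N*t²)
-E(r, B) = -269*(1 + (-17)²) = -269*(1 + 289) = -269*290 = -1*78010 = -78010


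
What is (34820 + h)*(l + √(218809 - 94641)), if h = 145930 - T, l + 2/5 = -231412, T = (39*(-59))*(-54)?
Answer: -65369374752/5 + 112992*√31042 ≈ -1.3054e+10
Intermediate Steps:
T = 124254 (T = -2301*(-54) = 124254)
l = -1157062/5 (l = -⅖ - 231412 = -1157062/5 ≈ -2.3141e+5)
h = 21676 (h = 145930 - 1*124254 = 145930 - 124254 = 21676)
(34820 + h)*(l + √(218809 - 94641)) = (34820 + 21676)*(-1157062/5 + √(218809 - 94641)) = 56496*(-1157062/5 + √124168) = 56496*(-1157062/5 + 2*√31042) = -65369374752/5 + 112992*√31042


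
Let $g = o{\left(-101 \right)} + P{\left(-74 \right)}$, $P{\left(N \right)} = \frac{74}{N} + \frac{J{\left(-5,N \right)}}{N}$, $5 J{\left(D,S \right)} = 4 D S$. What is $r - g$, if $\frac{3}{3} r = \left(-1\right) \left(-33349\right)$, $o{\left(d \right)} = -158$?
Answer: $33512$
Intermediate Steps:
$J{\left(D,S \right)} = \frac{4 D S}{5}$
$P{\left(N \right)} = -4 + \frac{74}{N}$ ($P{\left(N \right)} = \frac{74}{N} + \frac{\frac{4}{5} \left(-5\right) N}{N} = \frac{74}{N} + \frac{\left(-4\right) N}{N} = \frac{74}{N} - 4 = -4 + \frac{74}{N}$)
$r = 33349$ ($r = \left(-1\right) \left(-33349\right) = 33349$)
$g = -163$ ($g = -158 - \left(4 - \frac{74}{-74}\right) = -158 + \left(-4 + 74 \left(- \frac{1}{74}\right)\right) = -158 - 5 = -163$)
$r - g = 33349 - -163 = 33349 + 163 = 33512$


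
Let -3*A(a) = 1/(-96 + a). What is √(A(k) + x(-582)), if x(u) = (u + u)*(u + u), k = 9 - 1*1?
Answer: √23607707970/132 ≈ 1164.0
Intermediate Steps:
k = 8 (k = 9 - 1 = 8)
x(u) = 4*u² (x(u) = (2*u)*(2*u) = 4*u²)
A(a) = -1/(3*(-96 + a))
√(A(k) + x(-582)) = √(-1/(-288 + 3*8) + 4*(-582)²) = √(-1/(-288 + 24) + 4*338724) = √(-1/(-264) + 1354896) = √(-1*(-1/264) + 1354896) = √(1/264 + 1354896) = √(357692545/264) = √23607707970/132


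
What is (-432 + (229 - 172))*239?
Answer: -89625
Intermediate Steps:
(-432 + (229 - 172))*239 = (-432 + 57)*239 = -375*239 = -89625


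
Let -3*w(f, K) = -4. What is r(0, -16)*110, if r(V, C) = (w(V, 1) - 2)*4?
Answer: -880/3 ≈ -293.33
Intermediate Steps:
w(f, K) = 4/3 (w(f, K) = -⅓*(-4) = 4/3)
r(V, C) = -8/3 (r(V, C) = (4/3 - 2)*4 = -⅔*4 = -8/3)
r(0, -16)*110 = -8/3*110 = -880/3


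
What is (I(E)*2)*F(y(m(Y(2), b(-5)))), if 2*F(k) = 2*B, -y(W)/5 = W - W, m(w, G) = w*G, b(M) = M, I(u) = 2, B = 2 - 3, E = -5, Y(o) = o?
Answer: -4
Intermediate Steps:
B = -1
m(w, G) = G*w
y(W) = 0 (y(W) = -5*(W - W) = -5*0 = 0)
F(k) = -1 (F(k) = (2*(-1))/2 = (1/2)*(-2) = -1)
(I(E)*2)*F(y(m(Y(2), b(-5)))) = (2*2)*(-1) = 4*(-1) = -4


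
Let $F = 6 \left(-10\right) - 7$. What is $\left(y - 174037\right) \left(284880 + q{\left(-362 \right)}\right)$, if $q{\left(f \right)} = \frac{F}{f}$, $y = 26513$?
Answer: $- \frac{7606826260774}{181} \approx -4.2027 \cdot 10^{10}$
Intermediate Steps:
$F = -67$ ($F = -60 - 7 = -67$)
$q{\left(f \right)} = - \frac{67}{f}$
$\left(y - 174037\right) \left(284880 + q{\left(-362 \right)}\right) = \left(26513 - 174037\right) \left(284880 - \frac{67}{-362}\right) = - 147524 \left(284880 - - \frac{67}{362}\right) = - 147524 \left(284880 + \frac{67}{362}\right) = \left(-147524\right) \frac{103126627}{362} = - \frac{7606826260774}{181}$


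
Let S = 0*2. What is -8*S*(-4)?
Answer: 0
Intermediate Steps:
S = 0
-8*S*(-4) = -8*0*(-4) = 0*(-4) = 0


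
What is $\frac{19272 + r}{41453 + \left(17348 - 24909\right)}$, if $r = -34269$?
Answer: $- \frac{14997}{33892} \approx -0.44249$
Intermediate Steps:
$\frac{19272 + r}{41453 + \left(17348 - 24909\right)} = \frac{19272 - 34269}{41453 + \left(17348 - 24909\right)} = - \frac{14997}{41453 + \left(17348 - 24909\right)} = - \frac{14997}{41453 - 7561} = - \frac{14997}{33892}$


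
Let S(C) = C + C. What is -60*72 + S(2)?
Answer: -4316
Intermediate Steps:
S(C) = 2*C
-60*72 + S(2) = -60*72 + 2*2 = -4320 + 4 = -4316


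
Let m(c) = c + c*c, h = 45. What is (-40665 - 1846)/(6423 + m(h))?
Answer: -42511/8493 ≈ -5.0054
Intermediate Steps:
m(c) = c + c²
(-40665 - 1846)/(6423 + m(h)) = (-40665 - 1846)/(6423 + 45*(1 + 45)) = -42511/(6423 + 45*46) = -42511/(6423 + 2070) = -42511/8493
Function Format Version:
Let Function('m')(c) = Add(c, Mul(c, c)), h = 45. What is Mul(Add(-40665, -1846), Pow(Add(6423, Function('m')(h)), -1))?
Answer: Rational(-42511, 8493) ≈ -5.0054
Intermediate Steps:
Function('m')(c) = Add(c, Pow(c, 2))
Mul(Add(-40665, -1846), Pow(Add(6423, Function('m')(h)), -1)) = Mul(Add(-40665, -1846), Pow(Add(6423, Mul(45, Add(1, 45))), -1)) = Mul(-42511, Pow(Add(6423, Mul(45, 46)), -1)) = Mul(-42511, Pow(Add(6423, 2070), -1)) = Mul(-42511, Pow(8493, -1)) = Mul(-42511, Rational(1, 8493)) = Rational(-42511, 8493)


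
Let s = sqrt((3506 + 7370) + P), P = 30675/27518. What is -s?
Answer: -sqrt(8236589878474)/27518 ≈ -104.29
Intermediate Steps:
P = 30675/27518 (P = 30675*(1/27518) = 30675/27518 ≈ 1.1147)
s = sqrt(8236589878474)/27518 (s = sqrt((3506 + 7370) + 30675/27518) = sqrt(10876 + 30675/27518) = sqrt(299316443/27518) = sqrt(8236589878474)/27518 ≈ 104.29)
-s = -sqrt(8236589878474)/27518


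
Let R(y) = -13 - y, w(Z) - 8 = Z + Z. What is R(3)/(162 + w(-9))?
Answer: -2/19 ≈ -0.10526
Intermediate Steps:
w(Z) = 8 + 2*Z (w(Z) = 8 + (Z + Z) = 8 + 2*Z)
R(3)/(162 + w(-9)) = (-13 - 1*3)/(162 + (8 + 2*(-9))) = (-13 - 3)/(162 + (8 - 18)) = -16/(162 - 10) = -16/152 = (1/152)*(-16) = -2/19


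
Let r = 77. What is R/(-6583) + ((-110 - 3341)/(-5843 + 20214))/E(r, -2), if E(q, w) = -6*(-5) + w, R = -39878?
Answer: 2289101533/378417172 ≈ 6.0491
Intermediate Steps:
E(q, w) = 30 + w
R/(-6583) + ((-110 - 3341)/(-5843 + 20214))/E(r, -2) = -39878/(-6583) + ((-110 - 3341)/(-5843 + 20214))/(30 - 2) = -39878*(-1/6583) - 3451/14371/28 = 39878/6583 - 3451*1/14371*(1/28) = 39878/6583 - 493/2053*1/28 = 39878/6583 - 493/57484 = 2289101533/378417172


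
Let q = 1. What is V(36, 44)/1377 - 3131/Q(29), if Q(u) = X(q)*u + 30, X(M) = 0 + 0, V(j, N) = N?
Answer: -1436689/13770 ≈ -104.33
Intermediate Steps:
X(M) = 0
Q(u) = 30 (Q(u) = 0*u + 30 = 0 + 30 = 30)
V(36, 44)/1377 - 3131/Q(29) = 44/1377 - 3131/30 = -1436689/13770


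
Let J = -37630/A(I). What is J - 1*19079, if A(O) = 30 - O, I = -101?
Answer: -2536979/131 ≈ -19366.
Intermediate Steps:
J = -37630/131 (J = -37630/(30 - 1*(-101)) = -37630/(30 + 101) = -37630/131 ≈ -287.25)
J - 1*19079 = -37630/131 - 1*19079 = -37630/131 - 19079 = -2536979/131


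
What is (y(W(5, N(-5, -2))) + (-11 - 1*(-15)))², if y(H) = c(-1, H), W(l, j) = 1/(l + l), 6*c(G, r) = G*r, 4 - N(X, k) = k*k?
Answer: 57121/3600 ≈ 15.867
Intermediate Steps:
N(X, k) = 4 - k² (N(X, k) = 4 - k*k = 4 - k²)
c(G, r) = G*r/6 (c(G, r) = (G*r)/6 = G*r/6)
W(l, j) = 1/(2*l)
y(H) = -H/6 (y(H) = (⅙)*(-1)*H = -H/6)
(y(W(5, N(-5, -2))) + (-11 - 1*(-15)))² = (-1/(12*5) + (-11 - 1*(-15)))² = (-1/(12*5) + (-11 + 15))² = (-⅙*⅒ + 4)² = (-1/60 + 4)² = (239/60)² = 57121/3600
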